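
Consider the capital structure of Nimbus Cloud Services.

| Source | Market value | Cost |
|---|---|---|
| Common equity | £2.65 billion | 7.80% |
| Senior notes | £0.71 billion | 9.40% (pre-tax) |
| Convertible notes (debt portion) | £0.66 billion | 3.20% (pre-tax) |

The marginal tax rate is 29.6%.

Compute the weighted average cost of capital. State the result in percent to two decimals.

Total capital V = 2.65 + 0.71 + 0.66 = 4.02.
Equity: weight = 2.65/4.02 = 0.6592; cost = 7.8%.
Senior notes: weight = 0.71/4.02 = 0.1766; after-tax cost = 9.4% × (1 − 29.6%) = 6.6176%.
Convertible notes (debt portion): weight = 0.66/4.02 = 0.1642; after-tax cost = 3.2% × (1 − 29.6%) = 2.2528%.
WACC = 0.6592 × 7.8000% + 0.1766 × 6.6176% + 0.1642 × 2.2528% = 6.6804%.

6.68%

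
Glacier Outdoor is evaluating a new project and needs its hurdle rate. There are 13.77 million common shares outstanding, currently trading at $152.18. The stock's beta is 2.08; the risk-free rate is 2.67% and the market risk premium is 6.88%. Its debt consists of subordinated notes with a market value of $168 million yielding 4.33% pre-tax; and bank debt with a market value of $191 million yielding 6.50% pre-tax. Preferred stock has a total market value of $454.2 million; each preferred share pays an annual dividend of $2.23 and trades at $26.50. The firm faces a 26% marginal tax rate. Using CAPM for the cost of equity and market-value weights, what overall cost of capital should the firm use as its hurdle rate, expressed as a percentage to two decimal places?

Cost of equity via CAPM: Re = 2.67% + 2.08 × 6.88% = 16.9804%.
Cost of preferred: Rp = 2.23 / 26.5 = 8.4151%.
Market value of equity E = 152.18 × 13.77m = 2095.5186m.
Total capital V = 2095.5186 + 454.2 + 168 + 191 = 2908.7186.
Equity: weight = 2095.5186/2908.7186 = 0.7204; cost = 16.9804%.
Preferred: weight = 454.2/2908.7186 = 0.1562; cost = 8.4151%.
Subordinated notes: weight = 168/2908.7186 = 0.0578; after-tax cost = 4.33% × (1 − 26%) = 3.2042%.
Bank debt: weight = 191/2908.7186 = 0.0657; after-tax cost = 6.5% × (1 − 26%) = 4.8100%.
WACC = 0.7204 × 16.9804% + 0.1562 × 8.4151% + 0.0578 × 3.2042% + 0.0657 × 4.8100% = 14.0481%.

14.05%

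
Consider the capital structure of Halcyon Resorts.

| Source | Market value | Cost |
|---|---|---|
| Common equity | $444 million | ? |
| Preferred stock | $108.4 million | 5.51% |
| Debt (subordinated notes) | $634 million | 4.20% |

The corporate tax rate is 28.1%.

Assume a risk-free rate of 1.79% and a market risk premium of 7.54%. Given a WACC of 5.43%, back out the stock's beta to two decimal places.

0.94

Total capital V = 444 + 108.4 + 634 = 1186.4.
Equity weight = 444/1186.4 = 0.3742.
Preferred weight = 108.4/1186.4 = 0.0914.
Subordinated notes weight = 634/1186.4 = 0.5344.
Debt contribution = 0.5344 × 4.2% × (1 − 28.1%) = 1.6138%.
Preferred contribution = 0.0914 × 5.51% = 0.5034%.
Required equity contribution = 5.43% − 2.1172% = 3.3128%  ⇒  Re = 8.8521%.
CAPM: 8.8521% = 1.79% + β × 7.54%  ⇒  β = 0.9366.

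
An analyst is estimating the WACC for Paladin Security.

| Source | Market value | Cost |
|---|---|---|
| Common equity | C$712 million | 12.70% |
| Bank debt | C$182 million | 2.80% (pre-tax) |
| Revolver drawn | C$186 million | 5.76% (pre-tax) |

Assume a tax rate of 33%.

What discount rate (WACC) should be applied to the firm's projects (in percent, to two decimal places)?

Total capital V = 712 + 182 + 186 = 1080.
Equity: weight = 712/1080 = 0.6593; cost = 12.7%.
Bank debt: weight = 182/1080 = 0.1685; after-tax cost = 2.8% × (1 − 33%) = 1.8760%.
Revolver drawn: weight = 186/1080 = 0.1722; after-tax cost = 5.76% × (1 − 33%) = 3.8592%.
WACC = 0.6593 × 12.7000% + 0.1685 × 1.8760% + 0.1722 × 3.8592% = 9.3534%.

9.35%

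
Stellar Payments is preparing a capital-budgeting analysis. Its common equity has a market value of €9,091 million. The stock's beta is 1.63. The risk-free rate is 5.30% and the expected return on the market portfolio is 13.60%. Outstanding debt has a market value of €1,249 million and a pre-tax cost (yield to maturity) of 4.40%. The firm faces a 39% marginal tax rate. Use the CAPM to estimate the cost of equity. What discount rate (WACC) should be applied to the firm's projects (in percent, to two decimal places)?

Market risk premium = 13.6% − 5.3% = 8.3%.
Cost of equity via CAPM: Re = 5.3% + 1.63 × 8.3% = 18.8290%.
Total capital V = 9091 + 1249 = 10340.
Equity: weight = 9091/10340 = 0.8792; cost = 18.829%.
Debt: weight = 1249/10340 = 0.1208; after-tax cost = 4.4% × (1 − 39%) = 2.6840%.
WACC = 0.8792 × 18.8290% + 0.1208 × 2.6840% = 16.8788%.

16.88%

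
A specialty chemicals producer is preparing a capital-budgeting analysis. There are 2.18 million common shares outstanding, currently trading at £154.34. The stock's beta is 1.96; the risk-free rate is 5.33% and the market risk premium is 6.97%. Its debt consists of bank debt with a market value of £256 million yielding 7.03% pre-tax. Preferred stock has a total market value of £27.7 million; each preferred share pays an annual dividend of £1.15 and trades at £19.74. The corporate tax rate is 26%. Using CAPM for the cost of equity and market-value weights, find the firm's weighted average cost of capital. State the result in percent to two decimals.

12.71%

Cost of equity via CAPM: Re = 5.33% + 1.96 × 6.97% = 18.9912%.
Cost of preferred: Rp = 1.15 / 19.74 = 5.8257%.
Market value of equity E = 154.34 × 2.18m = 336.4612m.
Total capital V = 336.4612 + 27.7 + 256 = 620.1612.
Equity: weight = 336.4612/620.1612 = 0.5425; cost = 18.9912%.
Preferred: weight = 27.7/620.1612 = 0.0447; cost = 5.8257%.
Bank debt: weight = 256/620.1612 = 0.4128; after-tax cost = 7.03% × (1 − 26%) = 5.2022%.
WACC = 0.5425 × 18.9912% + 0.0447 × 5.8257% + 0.4128 × 5.2022% = 12.7111%.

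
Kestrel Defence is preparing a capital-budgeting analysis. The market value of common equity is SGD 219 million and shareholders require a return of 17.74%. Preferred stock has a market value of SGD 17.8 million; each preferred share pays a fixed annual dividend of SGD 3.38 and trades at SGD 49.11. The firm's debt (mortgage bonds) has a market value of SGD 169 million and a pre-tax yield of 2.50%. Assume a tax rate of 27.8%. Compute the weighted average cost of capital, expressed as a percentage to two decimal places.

Cost of preferred: Rp = 3.38 / 49.11 = 6.8825%.
Total capital V = 219 + 17.8 + 169 = 405.8.
Equity: weight = 219/405.8 = 0.5397; cost = 17.74%.
Preferred: weight = 17.8/405.8 = 0.0439; cost = 6.8825%.
Mortgage bonds: weight = 169/405.8 = 0.4165; after-tax cost = 2.5% × (1 − 27.8%) = 1.8050%.
WACC = 0.5397 × 17.7400% + 0.0439 × 6.8825% + 0.4165 × 1.8050% = 10.6274%.

10.63%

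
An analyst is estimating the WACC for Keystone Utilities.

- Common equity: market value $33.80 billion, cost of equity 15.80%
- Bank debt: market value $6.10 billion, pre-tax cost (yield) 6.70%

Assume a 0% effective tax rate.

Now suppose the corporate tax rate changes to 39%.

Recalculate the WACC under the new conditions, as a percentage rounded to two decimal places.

14.01%

After the change:
Total capital V = 33.8 + 6.1 = 39.9.
Equity: weight = 33.8/39.9 = 0.8471; cost = 15.8%.
Bank debt: weight = 6.1/39.9 = 0.1529; after-tax cost = 6.7% × (1 − 39%) = 4.0870%.
WACC = 0.8471 × 15.8000% + 0.1529 × 4.0870% = 14.0093%.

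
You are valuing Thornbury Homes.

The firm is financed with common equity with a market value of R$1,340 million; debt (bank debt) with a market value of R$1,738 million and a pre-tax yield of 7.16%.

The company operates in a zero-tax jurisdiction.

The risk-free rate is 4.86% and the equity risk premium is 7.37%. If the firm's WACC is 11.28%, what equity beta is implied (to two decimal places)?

1.60

Total capital V = 1340 + 1738 = 3078.
Equity weight = 1340/3078 = 0.4353.
Bank debt weight = 1738/3078 = 0.5647.
Debt contribution = 0.5647 × 7.16% × (1 − 0%) = 4.0429%.
Required equity contribution = 11.28% − 4.0429% = 7.2371%  ⇒  Re = 16.6237%.
CAPM: 16.6237% = 4.86% + β × 7.37%  ⇒  β = 1.5962.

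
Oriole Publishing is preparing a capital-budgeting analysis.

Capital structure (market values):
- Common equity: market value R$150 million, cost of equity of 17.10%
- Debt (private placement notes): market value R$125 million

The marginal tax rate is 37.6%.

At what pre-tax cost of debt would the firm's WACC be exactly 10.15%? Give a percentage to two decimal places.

2.90%

Total capital V = 150 + 125 = 275.
Equity weight = 150/275 = 0.5455.
Private placement notes weight = 125/275 = 0.4545.
Equity contribution = 0.5455 × 17.1% = 9.3273%.
Remaining for debt = 10.15% − 9.3273% = 0.8227%.
Rd × (1 − 37.6%) × 0.4545 = 0.8227%  ⇒  Rd = 2.9006%.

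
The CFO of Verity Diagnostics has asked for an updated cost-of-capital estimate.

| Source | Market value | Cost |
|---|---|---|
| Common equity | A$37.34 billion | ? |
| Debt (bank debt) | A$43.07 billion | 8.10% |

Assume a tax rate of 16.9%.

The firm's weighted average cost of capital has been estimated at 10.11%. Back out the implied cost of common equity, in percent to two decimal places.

14.01%

Total capital V = 37.34 + 43.07 = 80.41.
Equity weight = 37.34/80.41 = 0.4644.
Bank debt weight = 43.07/80.41 = 0.5356.
Debt contribution = 0.5356 × 8.1% × (1 − 16.9%) = 3.6054%.
Required equity contribution = 10.11% − 3.6054% = 6.5046%.
Re = 6.5046% / 0.4644 = 14.0074%.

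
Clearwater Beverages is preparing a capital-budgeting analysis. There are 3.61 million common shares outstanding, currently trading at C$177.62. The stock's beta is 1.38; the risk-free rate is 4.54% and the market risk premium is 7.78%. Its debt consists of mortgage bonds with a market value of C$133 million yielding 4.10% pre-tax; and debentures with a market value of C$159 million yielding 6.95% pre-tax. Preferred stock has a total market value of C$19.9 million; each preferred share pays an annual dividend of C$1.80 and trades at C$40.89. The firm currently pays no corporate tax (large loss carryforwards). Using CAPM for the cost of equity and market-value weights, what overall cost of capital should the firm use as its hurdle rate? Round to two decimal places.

12.10%

Cost of equity via CAPM: Re = 4.54% + 1.38 × 7.78% = 15.2764%.
Cost of preferred: Rp = 1.8 / 40.89 = 4.4021%.
Market value of equity E = 177.62 × 3.61m = 641.2082m.
Total capital V = 641.2082 + 19.9 + 133 + 159 = 953.1082.
Equity: weight = 641.2082/953.1082 = 0.6728; cost = 15.2764%.
Preferred: weight = 19.9/953.1082 = 0.0209; cost = 4.4021%.
Mortgage bonds: weight = 133/953.1082 = 0.1395; after-tax cost = 4.1% × (1 − 0%) = 4.1000%.
Debentures: weight = 159/953.1082 = 0.1668; after-tax cost = 6.95% × (1 − 0%) = 6.9500%.
WACC = 0.6728 × 15.2764% + 0.0209 × 4.4021% + 0.1395 × 4.1000% + 0.1668 × 6.9500% = 12.1007%.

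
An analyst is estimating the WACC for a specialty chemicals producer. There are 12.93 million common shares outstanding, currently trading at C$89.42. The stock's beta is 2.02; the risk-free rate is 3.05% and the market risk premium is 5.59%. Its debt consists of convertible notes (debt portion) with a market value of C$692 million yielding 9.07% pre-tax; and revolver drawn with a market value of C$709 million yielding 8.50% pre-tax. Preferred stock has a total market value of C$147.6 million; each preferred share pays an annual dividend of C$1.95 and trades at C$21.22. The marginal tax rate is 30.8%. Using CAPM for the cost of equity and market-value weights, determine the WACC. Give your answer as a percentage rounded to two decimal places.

Cost of equity via CAPM: Re = 3.05% + 2.02 × 5.59% = 14.3418%.
Cost of preferred: Rp = 1.95 / 21.22 = 9.1894%.
Market value of equity E = 89.42 × 12.93m = 1156.2006m.
Total capital V = 1156.2006 + 147.6 + 692 + 709 = 2704.8006.
Equity: weight = 1156.2006/2704.8006 = 0.4275; cost = 14.3418%.
Preferred: weight = 147.6/2704.8006 = 0.0546; cost = 9.1894%.
Convertible notes (debt portion): weight = 692/2704.8006 = 0.2558; after-tax cost = 9.07% × (1 − 30.8%) = 6.2764%.
Revolver drawn: weight = 709/2704.8006 = 0.2621; after-tax cost = 8.5% × (1 − 30.8%) = 5.8820%.
WACC = 0.4275 × 14.3418% + 0.0546 × 9.1894% + 0.2558 × 6.2764% + 0.2621 × 5.8820% = 9.7796%.

9.78%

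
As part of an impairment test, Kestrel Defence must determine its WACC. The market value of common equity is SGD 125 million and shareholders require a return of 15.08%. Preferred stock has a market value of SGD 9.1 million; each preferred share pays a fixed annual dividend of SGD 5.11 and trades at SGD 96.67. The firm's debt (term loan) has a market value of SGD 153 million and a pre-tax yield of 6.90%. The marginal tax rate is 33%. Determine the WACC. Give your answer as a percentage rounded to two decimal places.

Cost of preferred: Rp = 5.11 / 96.67 = 5.2860%.
Total capital V = 125 + 9.1 + 153 = 287.1.
Equity: weight = 125/287.1 = 0.4354; cost = 15.08%.
Preferred: weight = 9.1/287.1 = 0.0317; cost = 5.286%.
Term loan: weight = 153/287.1 = 0.5329; after-tax cost = 6.9% × (1 − 33%) = 4.6230%.
WACC = 0.4354 × 15.0800% + 0.0317 × 5.2860% + 0.5329 × 4.6230% = 9.1969%.

9.20%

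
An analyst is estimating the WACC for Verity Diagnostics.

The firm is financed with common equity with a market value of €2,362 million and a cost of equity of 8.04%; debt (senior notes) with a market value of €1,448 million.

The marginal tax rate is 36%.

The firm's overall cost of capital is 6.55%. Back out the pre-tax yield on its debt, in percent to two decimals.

Total capital V = 2362 + 1448 = 3810.
Equity weight = 2362/3810 = 0.6199.
Senior notes weight = 1448/3810 = 0.3801.
Equity contribution = 0.6199 × 8.04% = 4.9844%.
Remaining for debt = 6.55% − 4.9844% = 1.5656%.
Rd × (1 − 36%) × 0.3801 = 1.5656%  ⇒  Rd = 6.4367%.

6.44%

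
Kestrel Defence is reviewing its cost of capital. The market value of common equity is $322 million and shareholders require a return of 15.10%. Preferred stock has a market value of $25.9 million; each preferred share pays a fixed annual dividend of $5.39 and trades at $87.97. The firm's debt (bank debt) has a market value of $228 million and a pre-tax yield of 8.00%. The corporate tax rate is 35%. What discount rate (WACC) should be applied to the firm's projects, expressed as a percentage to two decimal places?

10.78%

Cost of preferred: Rp = 5.39 / 87.97 = 6.1271%.
Total capital V = 322 + 25.9 + 228 = 575.9.
Equity: weight = 322/575.9 = 0.5591; cost = 15.1%.
Preferred: weight = 25.9/575.9 = 0.0450; cost = 6.1271%.
Bank debt: weight = 228/575.9 = 0.3959; after-tax cost = 8% × (1 − 35%) = 5.2000%.
WACC = 0.5591 × 15.1000% + 0.0450 × 6.1271% + 0.3959 × 5.2000% = 10.7770%.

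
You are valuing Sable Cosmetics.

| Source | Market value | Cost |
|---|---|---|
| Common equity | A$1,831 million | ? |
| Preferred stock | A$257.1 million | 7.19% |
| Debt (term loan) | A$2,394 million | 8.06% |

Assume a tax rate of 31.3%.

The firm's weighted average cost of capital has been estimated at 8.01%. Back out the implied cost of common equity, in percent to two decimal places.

Total capital V = 1831 + 257.1 + 2394 = 4482.1.
Equity weight = 1831/4482.1 = 0.4085.
Preferred weight = 257.1/4482.1 = 0.0574.
Term loan weight = 2394/4482.1 = 0.5341.
Debt contribution = 0.5341 × 8.06% × (1 − 31.3%) = 2.9576%.
Preferred contribution = 0.0574 × 7.19% = 0.4124%.
Required equity contribution = 8.01% − 3.3700% = 4.6400%.
Re = 4.6400% / 0.4085 = 11.3583%.

11.36%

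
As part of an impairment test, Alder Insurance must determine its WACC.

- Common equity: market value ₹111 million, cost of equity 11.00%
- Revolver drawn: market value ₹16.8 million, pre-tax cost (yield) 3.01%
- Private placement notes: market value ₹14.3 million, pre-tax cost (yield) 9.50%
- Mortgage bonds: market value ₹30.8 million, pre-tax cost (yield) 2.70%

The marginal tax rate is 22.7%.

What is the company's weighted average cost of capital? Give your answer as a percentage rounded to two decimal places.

8.27%

Total capital V = 111 + 16.8 + 14.3 + 30.8 = 172.9.
Equity: weight = 111/172.9 = 0.6420; cost = 11%.
Revolver drawn: weight = 16.8/172.9 = 0.0972; after-tax cost = 3.01% × (1 − 22.7%) = 2.3267%.
Private placement notes: weight = 14.3/172.9 = 0.0827; after-tax cost = 9.5% × (1 − 22.7%) = 7.3435%.
Mortgage bonds: weight = 30.8/172.9 = 0.1781; after-tax cost = 2.7% × (1 − 22.7%) = 2.0871%.
WACC = 0.6420 × 11.0000% + 0.0972 × 2.3267% + 0.0827 × 7.3435% + 0.1781 × 2.0871% = 8.2671%.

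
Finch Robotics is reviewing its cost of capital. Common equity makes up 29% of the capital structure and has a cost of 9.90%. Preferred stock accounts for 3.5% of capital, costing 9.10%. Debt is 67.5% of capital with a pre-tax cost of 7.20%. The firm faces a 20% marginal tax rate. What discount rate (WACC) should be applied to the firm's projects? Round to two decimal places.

After-tax cost of debt = 7.2% × (1 − 20%) = 5.7600%.
WACC = 0.290 × 9.9000% + 0.035 × 9.1000% + 0.675 × 5.7600% = 7.0775%.

7.08%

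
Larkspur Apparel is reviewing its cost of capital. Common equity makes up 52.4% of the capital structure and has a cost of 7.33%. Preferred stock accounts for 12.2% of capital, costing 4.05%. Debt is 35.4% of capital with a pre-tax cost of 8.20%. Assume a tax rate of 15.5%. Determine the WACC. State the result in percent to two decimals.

After-tax cost of debt = 8.2% × (1 − 15.5%) = 6.9290%.
WACC = 0.524 × 7.3300% + 0.122 × 4.0500% + 0.354 × 6.9290% = 6.7879%.

6.79%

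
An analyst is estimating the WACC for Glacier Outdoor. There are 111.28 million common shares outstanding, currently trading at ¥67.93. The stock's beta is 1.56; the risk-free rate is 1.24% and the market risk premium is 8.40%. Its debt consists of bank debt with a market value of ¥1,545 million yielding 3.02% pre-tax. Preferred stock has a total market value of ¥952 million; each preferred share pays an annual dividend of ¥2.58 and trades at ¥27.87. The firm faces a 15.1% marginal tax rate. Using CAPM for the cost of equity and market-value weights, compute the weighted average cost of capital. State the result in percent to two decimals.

Cost of equity via CAPM: Re = 1.24% + 1.56 × 8.4% = 14.3440%.
Cost of preferred: Rp = 2.58 / 27.87 = 9.2573%.
Market value of equity E = 67.93 × 111.28m = 7559.2504m.
Total capital V = 7559.2504 + 952 + 1545 = 10056.2504.
Equity: weight = 7559.2504/10056.2504 = 0.7517; cost = 14.344%.
Preferred: weight = 952/10056.2504 = 0.0947; cost = 9.2573%.
Bank debt: weight = 1545/10056.2504 = 0.1536; after-tax cost = 3.02% × (1 − 15.1%) = 2.5640%.
WACC = 0.7517 × 14.3440% + 0.0947 × 9.2573% + 0.1536 × 2.5640% = 12.0526%.

12.05%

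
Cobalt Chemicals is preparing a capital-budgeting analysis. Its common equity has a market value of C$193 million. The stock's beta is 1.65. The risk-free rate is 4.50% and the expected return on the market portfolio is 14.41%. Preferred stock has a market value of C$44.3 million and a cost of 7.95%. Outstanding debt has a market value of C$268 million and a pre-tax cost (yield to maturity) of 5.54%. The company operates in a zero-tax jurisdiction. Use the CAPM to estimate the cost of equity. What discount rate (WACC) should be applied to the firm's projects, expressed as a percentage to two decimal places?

11.60%

Market risk premium = 14.41% − 4.5% = 9.91%.
Cost of equity via CAPM: Re = 4.5% + 1.65 × 9.91% = 20.8515%.
Total capital V = 193 + 44.3 + 268 = 505.3.
Equity: weight = 193/505.3 = 0.3820; cost = 20.8515%.
Preferred: weight = 44.3/505.3 = 0.0877; cost = 7.95%.
Debt: weight = 268/505.3 = 0.5304; after-tax cost = 5.54% × (1 − 0%) = 5.5400%.
WACC = 0.3820 × 20.8515% + 0.0877 × 7.9500% + 0.5304 × 5.5400% = 11.5995%.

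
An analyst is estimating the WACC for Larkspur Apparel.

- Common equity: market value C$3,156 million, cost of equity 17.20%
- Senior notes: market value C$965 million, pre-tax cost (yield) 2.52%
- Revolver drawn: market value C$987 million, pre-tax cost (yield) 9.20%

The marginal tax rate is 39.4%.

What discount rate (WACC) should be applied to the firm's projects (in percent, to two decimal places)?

11.99%

Total capital V = 3156 + 965 + 987 = 5108.
Equity: weight = 3156/5108 = 0.6179; cost = 17.2%.
Senior notes: weight = 965/5108 = 0.1889; after-tax cost = 2.52% × (1 − 39.4%) = 1.5271%.
Revolver drawn: weight = 987/5108 = 0.1932; after-tax cost = 9.2% × (1 − 39.4%) = 5.5752%.
WACC = 0.6179 × 17.2000% + 0.1889 × 1.5271% + 0.1932 × 5.5752% = 11.9929%.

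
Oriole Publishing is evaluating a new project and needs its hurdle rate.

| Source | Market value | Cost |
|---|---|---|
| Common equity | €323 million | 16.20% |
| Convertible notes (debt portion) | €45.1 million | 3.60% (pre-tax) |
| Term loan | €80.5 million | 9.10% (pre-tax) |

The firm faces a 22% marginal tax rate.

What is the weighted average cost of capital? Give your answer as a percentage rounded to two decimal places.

Total capital V = 323 + 45.1 + 80.5 = 448.6.
Equity: weight = 323/448.6 = 0.7200; cost = 16.2%.
Convertible notes (debt portion): weight = 45.1/448.6 = 0.1005; after-tax cost = 3.6% × (1 − 22%) = 2.8080%.
Term loan: weight = 80.5/448.6 = 0.1794; after-tax cost = 9.1% × (1 − 22%) = 7.0980%.
WACC = 0.7200 × 16.2000% + 0.1005 × 2.8080% + 0.1794 × 7.0980% = 13.2203%.

13.22%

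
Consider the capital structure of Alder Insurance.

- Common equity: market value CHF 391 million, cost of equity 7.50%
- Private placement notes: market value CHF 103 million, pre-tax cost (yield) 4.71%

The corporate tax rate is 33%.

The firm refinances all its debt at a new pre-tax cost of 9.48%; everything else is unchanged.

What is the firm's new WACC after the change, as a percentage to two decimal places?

After the change:
Total capital V = 391 + 103 = 494.
Equity: weight = 391/494 = 0.7915; cost = 7.5%.
Private placement notes: weight = 103/494 = 0.2085; after-tax cost = 9.48% × (1 − 33%) = 6.3516%.
WACC = 0.7915 × 7.5000% + 0.2085 × 6.3516% = 7.2606%.

7.26%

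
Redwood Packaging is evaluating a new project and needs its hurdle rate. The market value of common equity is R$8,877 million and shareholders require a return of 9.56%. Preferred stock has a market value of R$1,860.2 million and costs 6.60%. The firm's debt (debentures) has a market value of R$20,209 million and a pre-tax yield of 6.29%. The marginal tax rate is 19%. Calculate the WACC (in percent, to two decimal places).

Total capital V = 8877 + 1860.2 + 20209 = 30946.2.
Equity: weight = 8877/30946.2 = 0.2869; cost = 9.56%.
Preferred: weight = 1860.2/30946.2 = 0.0601; cost = 6.6%.
Debentures: weight = 20209/30946.2 = 0.6530; after-tax cost = 6.29% × (1 − 19%) = 5.0949%.
WACC = 0.2869 × 9.5600% + 0.0601 × 6.6000% + 0.6530 × 5.0949% = 6.4662%.

6.47%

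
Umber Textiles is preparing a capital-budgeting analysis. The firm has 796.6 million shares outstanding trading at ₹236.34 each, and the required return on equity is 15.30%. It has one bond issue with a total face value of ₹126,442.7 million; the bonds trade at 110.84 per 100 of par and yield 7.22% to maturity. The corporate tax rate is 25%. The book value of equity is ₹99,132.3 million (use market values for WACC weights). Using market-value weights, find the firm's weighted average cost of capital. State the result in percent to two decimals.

Market value of equity E = 236.34 × 796.6m = 188268.444m. Market value of debt D = 126442.7m × 110.84/100 = 140149.08868m.
Total capital V = 188268.444 + 140149.08868 = 328417.53268.
Equity: weight = 188268.444/328417.53268 = 0.5733; cost = 15.3%.
Bonds outstanding: weight = 140149.08868/328417.53268 = 0.4267; after-tax cost = 7.22% × (1 − 25%) = 5.4150%.
WACC = 0.5733 × 15.3000% + 0.4267 × 5.4150% = 11.0817%.

11.08%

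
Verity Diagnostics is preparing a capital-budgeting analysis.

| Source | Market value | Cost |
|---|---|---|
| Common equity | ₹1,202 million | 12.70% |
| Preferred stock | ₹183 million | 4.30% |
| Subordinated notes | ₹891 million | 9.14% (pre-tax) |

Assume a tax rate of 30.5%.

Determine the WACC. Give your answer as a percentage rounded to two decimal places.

9.54%

Total capital V = 1202 + 183 + 891 = 2276.
Equity: weight = 1202/2276 = 0.5281; cost = 12.7%.
Preferred: weight = 183/2276 = 0.0804; cost = 4.3%.
Subordinated notes: weight = 891/2276 = 0.3915; after-tax cost = 9.14% × (1 − 30.5%) = 6.3523%.
WACC = 0.5281 × 12.7000% + 0.0804 × 4.3000% + 0.3915 × 6.3523% = 9.5396%.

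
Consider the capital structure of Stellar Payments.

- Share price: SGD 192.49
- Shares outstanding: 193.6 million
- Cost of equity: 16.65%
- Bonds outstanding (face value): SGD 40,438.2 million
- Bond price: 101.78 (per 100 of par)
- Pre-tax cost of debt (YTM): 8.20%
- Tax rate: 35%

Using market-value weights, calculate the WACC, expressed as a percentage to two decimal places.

Market value of equity E = 192.49 × 193.6m = 37266.064m. Market value of debt D = 40438.2m × 101.78/100 = 41157.99996m.
Total capital V = 37266.064 + 41157.99996 = 78424.06396.
Equity: weight = 37266.064/78424.06396 = 0.4752; cost = 16.65%.
Bonds outstanding: weight = 41157.99996/78424.06396 = 0.5248; after-tax cost = 8.2% × (1 − 35%) = 5.3300%.
WACC = 0.4752 × 16.6500% + 0.5248 × 5.3300% = 10.7091%.

10.71%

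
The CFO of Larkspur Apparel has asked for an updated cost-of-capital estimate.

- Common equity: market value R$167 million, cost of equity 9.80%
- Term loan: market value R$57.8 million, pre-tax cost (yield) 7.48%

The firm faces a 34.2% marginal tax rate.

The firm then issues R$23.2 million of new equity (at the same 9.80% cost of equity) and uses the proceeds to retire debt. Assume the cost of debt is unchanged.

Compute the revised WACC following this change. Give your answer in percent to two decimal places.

9.05%

After the change:
Total capital V = 190.2 + 34.6 = 224.8.
Equity: weight = 190.2/224.8 = 0.8461; cost = 9.8%.
Term loan: weight = 34.6/224.8 = 0.1539; after-tax cost = 7.48% × (1 − 34.2%) = 4.9218%.
WACC = 0.8461 × 9.8000% + 0.1539 × 4.9218% = 9.0492%.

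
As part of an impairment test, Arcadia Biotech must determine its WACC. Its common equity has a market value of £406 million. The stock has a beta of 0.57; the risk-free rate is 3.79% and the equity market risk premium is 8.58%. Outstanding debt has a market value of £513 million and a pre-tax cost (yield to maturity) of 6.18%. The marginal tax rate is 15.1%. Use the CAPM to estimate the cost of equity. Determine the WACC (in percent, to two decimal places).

6.76%

Cost of equity via CAPM: Re = 3.79% + 0.57 × 8.58% = 8.6806%.
Total capital V = 406 + 513 = 919.
Equity: weight = 406/919 = 0.4418; cost = 8.6806%.
Debt: weight = 513/919 = 0.5582; after-tax cost = 6.18% × (1 − 15.1%) = 5.2468%.
WACC = 0.4418 × 8.6806% + 0.5582 × 5.2468% = 6.7638%.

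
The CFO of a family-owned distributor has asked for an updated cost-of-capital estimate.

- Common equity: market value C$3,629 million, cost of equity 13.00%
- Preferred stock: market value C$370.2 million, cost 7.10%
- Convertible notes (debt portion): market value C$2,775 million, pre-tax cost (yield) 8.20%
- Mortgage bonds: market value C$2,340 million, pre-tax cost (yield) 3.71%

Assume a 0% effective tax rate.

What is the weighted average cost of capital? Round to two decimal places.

Total capital V = 3629 + 370.2 + 2775 + 2340 = 9114.2.
Equity: weight = 3629/9114.2 = 0.3982; cost = 13%.
Preferred: weight = 370.2/9114.2 = 0.0406; cost = 7.1%.
Convertible notes (debt portion): weight = 2775/9114.2 = 0.3045; after-tax cost = 8.2% × (1 − 0%) = 8.2000%.
Mortgage bonds: weight = 2340/9114.2 = 0.2567; after-tax cost = 3.71% × (1 − 0%) = 3.7100%.
WACC = 0.3982 × 13.0000% + 0.0406 × 7.1000% + 0.3045 × 8.2000% + 0.2567 × 3.7100% = 8.9138%.

8.91%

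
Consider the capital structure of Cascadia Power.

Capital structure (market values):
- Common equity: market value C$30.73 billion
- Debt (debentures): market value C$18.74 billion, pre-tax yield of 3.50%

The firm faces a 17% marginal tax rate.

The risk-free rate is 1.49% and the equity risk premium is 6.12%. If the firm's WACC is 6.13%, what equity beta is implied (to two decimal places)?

1.08

Total capital V = 30.73 + 18.74 = 49.47.
Equity weight = 30.73/49.47 = 0.6212.
Debentures weight = 18.74/49.47 = 0.3788.
Debt contribution = 0.3788 × 3.5% × (1 − 17%) = 1.1005%.
Required equity contribution = 6.13% − 1.1005% = 5.0295%  ⇒  Re = 8.0967%.
CAPM: 8.0967% = 1.49% + β × 6.12%  ⇒  β = 1.0795.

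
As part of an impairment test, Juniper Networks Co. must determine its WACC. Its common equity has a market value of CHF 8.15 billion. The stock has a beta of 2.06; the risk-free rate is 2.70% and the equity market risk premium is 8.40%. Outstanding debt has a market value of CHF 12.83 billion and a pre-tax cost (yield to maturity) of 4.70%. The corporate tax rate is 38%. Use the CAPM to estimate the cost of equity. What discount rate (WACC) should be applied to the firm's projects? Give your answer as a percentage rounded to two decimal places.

9.55%

Cost of equity via CAPM: Re = 2.7% + 2.06 × 8.4% = 20.0040%.
Total capital V = 8.15 + 12.83 = 20.98.
Equity: weight = 8.15/20.98 = 0.3885; cost = 20.004%.
Debt: weight = 12.83/20.98 = 0.6115; after-tax cost = 4.7% × (1 − 38%) = 2.9140%.
WACC = 0.3885 × 20.0040% + 0.6115 × 2.9140% = 9.5529%.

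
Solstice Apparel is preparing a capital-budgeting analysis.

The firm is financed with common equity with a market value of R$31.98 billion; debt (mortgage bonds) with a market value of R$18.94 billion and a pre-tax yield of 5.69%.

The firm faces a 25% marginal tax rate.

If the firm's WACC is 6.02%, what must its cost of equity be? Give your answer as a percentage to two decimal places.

7.06%

Total capital V = 31.98 + 18.94 = 50.92.
Equity weight = 31.98/50.92 = 0.6280.
Mortgage bonds weight = 18.94/50.92 = 0.3720.
Debt contribution = 0.3720 × 5.69% × (1 − 25%) = 1.5873%.
Required equity contribution = 6.02% − 1.5873% = 4.4327%.
Re = 4.4327% / 0.6280 = 7.0579%.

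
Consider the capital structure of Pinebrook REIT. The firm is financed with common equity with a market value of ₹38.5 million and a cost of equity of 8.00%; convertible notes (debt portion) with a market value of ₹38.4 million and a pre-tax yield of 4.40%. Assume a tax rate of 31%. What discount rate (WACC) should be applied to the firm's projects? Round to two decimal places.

5.52%

Total capital V = 38.5 + 38.4 = 76.9.
Equity: weight = 38.5/76.9 = 0.5007; cost = 8%.
Convertible notes (debt portion): weight = 38.4/76.9 = 0.4993; after-tax cost = 4.4% × (1 − 31%) = 3.0360%.
WACC = 0.5007 × 8.0000% + 0.4993 × 3.0360% = 5.5212%.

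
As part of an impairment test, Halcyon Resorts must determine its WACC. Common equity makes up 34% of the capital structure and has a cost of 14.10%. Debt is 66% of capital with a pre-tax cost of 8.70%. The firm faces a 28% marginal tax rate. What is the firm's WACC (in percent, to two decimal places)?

8.93%

After-tax cost of debt = 8.7% × (1 − 28%) = 6.2640%.
WACC = 0.340 × 14.1000% + 0.660 × 6.2640% = 8.9282%.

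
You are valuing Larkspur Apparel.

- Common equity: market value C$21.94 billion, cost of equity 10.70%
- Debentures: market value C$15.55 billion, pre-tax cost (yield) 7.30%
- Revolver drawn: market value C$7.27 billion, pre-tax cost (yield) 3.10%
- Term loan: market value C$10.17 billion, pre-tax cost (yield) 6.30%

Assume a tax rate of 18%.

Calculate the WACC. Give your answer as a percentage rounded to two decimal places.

7.26%

Total capital V = 21.94 + 15.55 + 7.27 + 10.17 = 54.93.
Equity: weight = 21.94/54.93 = 0.3994; cost = 10.7%.
Debentures: weight = 15.55/54.93 = 0.2831; after-tax cost = 7.3% × (1 − 18%) = 5.9860%.
Revolver drawn: weight = 7.27/54.93 = 0.1324; after-tax cost = 3.1% × (1 − 18%) = 2.5420%.
Term loan: weight = 10.17/54.93 = 0.1851; after-tax cost = 6.3% × (1 − 18%) = 5.1660%.
WACC = 0.3994 × 10.7000% + 0.2831 × 5.9860% + 0.1324 × 2.5420% + 0.1851 × 5.1660% = 7.2612%.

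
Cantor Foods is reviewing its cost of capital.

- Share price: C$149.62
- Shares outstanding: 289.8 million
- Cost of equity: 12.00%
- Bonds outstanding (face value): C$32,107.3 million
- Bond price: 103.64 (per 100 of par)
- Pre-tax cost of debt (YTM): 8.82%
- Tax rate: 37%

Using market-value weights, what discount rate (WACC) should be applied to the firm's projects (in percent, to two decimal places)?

Market value of equity E = 149.62 × 289.8m = 43359.876m. Market value of debt D = 32107.3m × 103.64/100 = 33276.00572m.
Total capital V = 43359.876 + 33276.00572 = 76635.88172.
Equity: weight = 43359.876/76635.88172 = 0.5658; cost = 12%.
Bonds outstanding: weight = 33276.00572/76635.88172 = 0.4342; after-tax cost = 8.82% × (1 − 37%) = 5.5566%.
WACC = 0.5658 × 12.0000% + 0.4342 × 5.5566% = 9.2022%.

9.20%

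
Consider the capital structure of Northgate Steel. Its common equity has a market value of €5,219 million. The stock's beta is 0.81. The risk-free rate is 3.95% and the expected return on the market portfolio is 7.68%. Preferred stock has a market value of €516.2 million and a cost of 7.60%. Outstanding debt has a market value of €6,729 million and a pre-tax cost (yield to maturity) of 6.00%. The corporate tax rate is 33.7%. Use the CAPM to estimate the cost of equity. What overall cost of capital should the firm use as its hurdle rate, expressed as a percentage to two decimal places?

Market risk premium = 7.68% − 3.95% = 3.73%.
Cost of equity via CAPM: Re = 3.95% + 0.81 × 3.73% = 6.9713%.
Total capital V = 5219 + 516.2 + 6729 = 12464.2.
Equity: weight = 5219/12464.2 = 0.4187; cost = 6.9713%.
Preferred: weight = 516.2/12464.2 = 0.0414; cost = 7.6%.
Debt: weight = 6729/12464.2 = 0.5399; after-tax cost = 6% × (1 − 33.7%) = 3.9780%.
WACC = 0.4187 × 6.9713% + 0.0414 × 7.6000% + 0.5399 × 3.9780% = 5.3814%.

5.38%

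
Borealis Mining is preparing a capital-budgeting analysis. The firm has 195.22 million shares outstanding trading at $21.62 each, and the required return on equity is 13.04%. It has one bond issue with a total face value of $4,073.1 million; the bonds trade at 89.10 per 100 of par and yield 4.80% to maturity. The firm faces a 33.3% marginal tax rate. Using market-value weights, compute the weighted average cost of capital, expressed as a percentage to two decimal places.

8.49%

Market value of equity E = 21.62 × 195.22m = 4220.6564m. Market value of debt D = 4073.1m × 89.1/100 = 3629.1321m.
Total capital V = 4220.6564 + 3629.1321 = 7849.7885.
Equity: weight = 4220.6564/7849.7885 = 0.5377; cost = 13.04%.
Bonds outstanding: weight = 3629.1321/7849.7885 = 0.4623; after-tax cost = 4.8% × (1 − 33.3%) = 3.2016%.
WACC = 0.5377 × 13.0400% + 0.4623 × 3.2016% = 8.4915%.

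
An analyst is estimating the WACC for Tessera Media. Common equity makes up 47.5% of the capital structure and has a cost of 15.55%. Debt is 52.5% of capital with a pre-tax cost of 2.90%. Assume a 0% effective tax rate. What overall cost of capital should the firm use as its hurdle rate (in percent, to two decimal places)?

After-tax cost of debt = 2.9% × (1 − 0%) = 2.9000%.
WACC = 0.475 × 15.5500% + 0.525 × 2.9000% = 8.9088%.

8.91%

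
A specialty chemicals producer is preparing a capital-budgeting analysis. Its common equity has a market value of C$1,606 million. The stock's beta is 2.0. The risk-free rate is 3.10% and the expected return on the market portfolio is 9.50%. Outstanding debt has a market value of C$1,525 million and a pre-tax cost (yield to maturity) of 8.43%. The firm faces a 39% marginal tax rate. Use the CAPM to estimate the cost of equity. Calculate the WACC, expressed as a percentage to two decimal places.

Market risk premium = 9.5% − 3.1% = 6.4%.
Cost of equity via CAPM: Re = 3.1% + 2.0 × 6.4% = 15.9000%.
Total capital V = 1606 + 1525 = 3131.
Equity: weight = 1606/3131 = 0.5129; cost = 15.9%.
Debt: weight = 1525/3131 = 0.4871; after-tax cost = 8.43% × (1 − 39%) = 5.1423%.
WACC = 0.5129 × 15.9000% + 0.4871 × 5.1423% = 10.6603%.

10.66%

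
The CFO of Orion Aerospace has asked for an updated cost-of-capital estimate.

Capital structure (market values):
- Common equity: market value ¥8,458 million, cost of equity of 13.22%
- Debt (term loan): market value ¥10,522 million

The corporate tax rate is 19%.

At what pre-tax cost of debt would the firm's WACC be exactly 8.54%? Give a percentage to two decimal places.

5.90%

Total capital V = 8458 + 10522 = 18980.
Equity weight = 8458/18980 = 0.4456.
Term loan weight = 10522/18980 = 0.5544.
Equity contribution = 0.4456 × 13.22% = 5.8912%.
Remaining for debt = 8.54% − 5.8912% = 2.6488%.
Rd × (1 − 19%) × 0.5544 = 2.6488%  ⇒  Rd = 5.8988%.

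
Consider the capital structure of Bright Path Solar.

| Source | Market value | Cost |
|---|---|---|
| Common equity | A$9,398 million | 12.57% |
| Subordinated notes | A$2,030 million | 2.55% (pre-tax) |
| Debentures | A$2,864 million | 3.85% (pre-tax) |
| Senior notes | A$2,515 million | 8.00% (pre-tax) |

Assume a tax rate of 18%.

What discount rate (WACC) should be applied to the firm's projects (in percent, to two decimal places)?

8.80%

Total capital V = 9398 + 2030 + 2864 + 2515 = 16807.
Equity: weight = 9398/16807 = 0.5592; cost = 12.57%.
Subordinated notes: weight = 2030/16807 = 0.1208; after-tax cost = 2.55% × (1 − 18%) = 2.0910%.
Debentures: weight = 2864/16807 = 0.1704; after-tax cost = 3.85% × (1 − 18%) = 3.1570%.
Senior notes: weight = 2515/16807 = 0.1496; after-tax cost = 8% × (1 − 18%) = 6.5600%.
WACC = 0.5592 × 12.5700% + 0.1208 × 2.0910% + 0.1704 × 3.1570% + 0.1496 × 6.5600% = 8.8010%.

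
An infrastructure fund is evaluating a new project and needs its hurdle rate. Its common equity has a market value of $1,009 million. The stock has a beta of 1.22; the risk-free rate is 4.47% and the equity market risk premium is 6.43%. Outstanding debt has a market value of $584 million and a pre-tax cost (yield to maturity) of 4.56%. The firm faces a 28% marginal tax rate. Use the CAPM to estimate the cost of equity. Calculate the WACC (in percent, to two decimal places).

9.00%

Cost of equity via CAPM: Re = 4.47% + 1.22 × 6.43% = 12.3146%.
Total capital V = 1009 + 584 = 1593.
Equity: weight = 1009/1593 = 0.6334; cost = 12.3146%.
Debt: weight = 584/1593 = 0.3666; after-tax cost = 4.56% × (1 − 28%) = 3.2832%.
WACC = 0.6334 × 12.3146% + 0.3666 × 3.2832% = 9.0037%.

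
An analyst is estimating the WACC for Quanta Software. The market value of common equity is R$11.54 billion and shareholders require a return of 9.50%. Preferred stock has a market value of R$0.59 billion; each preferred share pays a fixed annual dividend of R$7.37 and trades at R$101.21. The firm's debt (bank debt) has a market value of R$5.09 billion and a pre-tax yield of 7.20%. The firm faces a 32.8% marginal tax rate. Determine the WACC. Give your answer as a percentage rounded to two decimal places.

8.05%

Cost of preferred: Rp = 7.37 / 101.21 = 7.2819%.
Total capital V = 11.54 + 0.59 + 5.09 = 17.22.
Equity: weight = 11.54/17.22 = 0.6702; cost = 9.5%.
Preferred: weight = 0.59/17.22 = 0.0343; cost = 7.2819%.
Bank debt: weight = 5.09/17.22 = 0.2956; after-tax cost = 7.2% × (1 − 32.8%) = 4.8384%.
WACC = 0.6702 × 9.5000% + 0.0343 × 7.2819% + 0.2956 × 4.8384% = 8.0461%.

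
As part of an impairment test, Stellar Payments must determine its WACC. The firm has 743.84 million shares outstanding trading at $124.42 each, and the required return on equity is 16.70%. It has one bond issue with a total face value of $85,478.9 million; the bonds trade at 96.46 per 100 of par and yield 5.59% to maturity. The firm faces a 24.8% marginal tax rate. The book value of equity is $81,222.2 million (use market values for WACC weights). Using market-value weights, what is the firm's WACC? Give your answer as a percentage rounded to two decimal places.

10.81%

Market value of equity E = 124.42 × 743.84m = 92548.5728m. Market value of debt D = 85478.9m × 96.46/100 = 82452.94694m.
Total capital V = 92548.5728 + 82452.94694 = 175001.51974.
Equity: weight = 92548.5728/175001.51974 = 0.5288; cost = 16.7%.
Bonds outstanding: weight = 82452.94694/175001.51974 = 0.4712; after-tax cost = 5.59% × (1 − 24.8%) = 4.2037%.
WACC = 0.5288 × 16.7000% + 0.4712 × 4.2037% = 10.8123%.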